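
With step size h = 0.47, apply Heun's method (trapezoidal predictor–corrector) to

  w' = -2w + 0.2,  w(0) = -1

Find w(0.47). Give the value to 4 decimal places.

Heun: k1 = f(x_n, w_n); k2 = f(x_n + h, w_n + h·k1); w_{n+1} = w_n + (h/2)·(k1 + k2).
x=0.000000, w=-1.000000:
  k1 = f(0.000000, -1.000000) = 2.200000
  k2 = f(0.470000, 0.034000) = 0.132000
  w ← -1.000000 + (0.47/2)·(2.200000 + 0.132000) = -0.451980
w(0.47) ≈ -0.4520

-0.4520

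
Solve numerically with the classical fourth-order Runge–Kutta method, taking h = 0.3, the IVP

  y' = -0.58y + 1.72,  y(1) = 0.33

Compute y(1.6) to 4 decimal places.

RK4: k1 = f(x_n, y_n); k2 = f(x_n + h/2, y_n + (h/2)·k1); k3 = f(x_n + h/2, y_n + (h/2)·k2); k4 = f(x_n + h, y_n + h·k3); y_{n+1} = y_n + (h/6)·(k1 + 2k2 + 2k3 + k4).
x=1.000000, y=0.330000:
  k1 = f(1.000000, 0.330000) = 1.528600
  k2 = f(1.150000, 0.559290) = 1.395612
  k3 = f(1.150000, 0.539342) = 1.407182
  k4 = f(1.300000, 0.752155) = 1.283750
  y ← 0.330000 + (0.3/6)·(k1 + 2k2 + 2k3 + k4) = 0.750897
x=1.300000, y=0.750897:
  k1 = f(1.300000, 0.750897) = 1.284480
  k2 = f(1.450000, 0.943569) = 1.172730
  k3 = f(1.450000, 0.926806) = 1.182452
  k4 = f(1.600000, 1.105633) = 1.078733
  y ← 0.750897 + (0.3/6)·(k1 + 2k2 + 2k3 + k4) = 1.104576
y(1.6) ≈ 1.1046

1.1046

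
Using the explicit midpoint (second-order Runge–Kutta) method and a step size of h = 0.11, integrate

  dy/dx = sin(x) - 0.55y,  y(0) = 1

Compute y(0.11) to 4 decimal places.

0.9474

Midpoint: k1 = f(x_n, y_n); k2 = f(x_n + h/2, y_n + (h/2)·k1); y_{n+1} = y_n + h·k2.
x=0.000000, y=1.000000:
  k1 = f(0.000000, 1.000000) = -0.550000
  k2 = f(0.055000, 0.969750) = -0.478390
  y ← 1.000000 + 0.11·(-0.478390) = 0.947377
y(0.11) ≈ 0.9474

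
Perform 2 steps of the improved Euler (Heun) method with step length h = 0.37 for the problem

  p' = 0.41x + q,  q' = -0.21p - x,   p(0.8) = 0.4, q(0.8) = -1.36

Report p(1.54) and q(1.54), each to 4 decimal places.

Heun on (p,q): k1 = f(x_n, state_n); k2 = f(x_n + h, state_n + h·k1); state_{n+1} = state_n + (h/2)·(k1 + k2).
0.800000: (0.400000, -1.360000)
  k1 = (-1.032000, -0.884000)
  predictor → (0.018160, -1.687080)
  k2 = (-1.207380, -1.173814)
  → (-0.014285, -1.740696)
1.170000: (-0.014285, -1.740696)
  k1 = (-1.260996, -1.167000)
  predictor → (-0.480854, -2.172486)
  k2 = (-1.541086, -1.439021)
  → (-0.532670, -2.222809)
(p(1.54), q(1.54)) ≈ (-0.5327, -2.2228)

-0.5327, -2.2228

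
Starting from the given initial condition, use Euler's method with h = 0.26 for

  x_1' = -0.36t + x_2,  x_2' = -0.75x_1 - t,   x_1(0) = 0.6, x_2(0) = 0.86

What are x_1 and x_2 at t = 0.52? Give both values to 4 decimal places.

0.9924, 0.5148

Euler on (x_1,x_2): x_1_{n+1} = x_1_n + h·x_1', x_2_{n+1} = x_2_n + h·x_2'.
0.000000: (0.600000, 0.860000); f=(0.860000, -0.450000) → (0.823600, 0.743000)
0.260000: (0.823600, 0.743000); f=(0.649400, -0.877700) → (0.992444, 0.514798)
(x_1(0.52), x_2(0.52)) ≈ (0.9924, 0.5148)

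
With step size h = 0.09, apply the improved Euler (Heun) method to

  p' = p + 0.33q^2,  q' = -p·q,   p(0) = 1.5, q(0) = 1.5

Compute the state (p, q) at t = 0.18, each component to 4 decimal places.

Heun on (p,q): k1 = f(t_n, state_n); k2 = f(t_n + h, state_n + h·k1); state_{n+1} = state_n + (h/2)·(k1 + k2).
0.000000: (1.500000, 1.500000)
  k1 = (2.242500, -2.250000)
  predictor → (1.701825, 1.297500)
  k2 = (2.257382, -2.208118)
  → (1.702495, 1.299385)
0.090000: (1.702495, 1.299385)
  k1 = (2.259667, -2.212196)
  predictor → (1.905865, 1.100287)
  k2 = (2.305373, -2.096998)
  → (1.907921, 1.105471)
(p(0.18), q(0.18)) ≈ (1.9079, 1.1055)

1.9079, 1.1055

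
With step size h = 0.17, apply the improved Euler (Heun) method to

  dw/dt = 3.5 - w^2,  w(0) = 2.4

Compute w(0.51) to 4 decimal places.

Heun: k1 = f(t_n, w_n); k2 = f(t_n + h, w_n + h·k1); w_{n+1} = w_n + (h/2)·(k1 + k2).
t=0.000000, w=2.400000:
  k1 = f(0.000000, 2.400000) = -2.260000
  k2 = f(0.170000, 2.015800) = -0.563450
  w ← 2.400000 + (0.17/2)·(-2.260000 + (-0.563450)) = 2.160007
t=0.170000, w=2.160007:
  k1 = f(0.170000, 2.160007) = -1.165629
  k2 = f(0.340000, 1.961850) = -0.348855
  w ← 2.160007 + (0.17/2)·(-1.165629 + (-0.348855)) = 2.031276
t=0.340000, w=2.031276:
  k1 = f(0.340000, 2.031276) = -0.626081
  k2 = f(0.510000, 1.924842) = -0.205016
  w ← 2.031276 + (0.17/2)·(-0.626081 + (-0.205016)) = 1.960632
w(0.51) ≈ 1.9606

1.9606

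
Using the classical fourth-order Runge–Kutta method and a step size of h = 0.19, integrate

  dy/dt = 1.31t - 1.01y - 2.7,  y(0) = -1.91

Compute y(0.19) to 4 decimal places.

RK4: k1 = f(t_n, y_n); k2 = f(t_n + h/2, y_n + (h/2)·k1); k3 = f(t_n + h/2, y_n + (h/2)·k2); k4 = f(t_n + h, y_n + h·k3); y_{n+1} = y_n + (h/6)·(k1 + 2k2 + 2k3 + k4).
t=0.000000, y=-1.910000:
  k1 = f(0.000000, -1.910000) = -0.770900
  k2 = f(0.095000, -1.983235) = -0.572482
  k3 = f(0.095000, -1.964386) = -0.591520
  k4 = f(0.190000, -2.022389) = -0.408487
  y ← -1.910000 + (0.19/6)·(k1 + 2k2 + 2k3 + k4) = -2.021067
y(0.19) ≈ -2.0211

-2.0211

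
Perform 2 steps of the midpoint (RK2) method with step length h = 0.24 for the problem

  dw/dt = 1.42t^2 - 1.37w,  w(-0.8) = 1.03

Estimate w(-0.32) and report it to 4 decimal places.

Midpoint: k1 = f(t_n, w_n); k2 = f(t_n + h/2, w_n + (h/2)·k1); w_{n+1} = w_n + h·k2.
t=-0.800000, w=1.030000:
  k1 = f(-0.800000, 1.030000) = -0.502300
  k2 = f(-0.680000, 0.969724) = -0.671914
  w ← 1.030000 + 0.24·(-0.671914) = 0.868741
t=-0.560000, w=0.868741:
  k1 = f(-0.560000, 0.868741) = -0.744863
  k2 = f(-0.440000, 0.779357) = -0.792807
  w ← 0.868741 + 0.24·(-0.792807) = 0.678467
w(-0.32) ≈ 0.6785

0.6785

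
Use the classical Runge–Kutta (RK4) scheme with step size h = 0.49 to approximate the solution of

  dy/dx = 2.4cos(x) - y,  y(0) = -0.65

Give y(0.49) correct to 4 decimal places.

0.4894

RK4: k1 = f(x_n, y_n); k2 = f(x_n + h/2, y_n + (h/2)·k1); k3 = f(x_n + h/2, y_n + (h/2)·k2); k4 = f(x_n + h, y_n + h·k3); y_{n+1} = y_n + (h/6)·(k1 + 2k2 + 2k3 + k4).
x=0.000000, y=-0.650000:
  k1 = f(0.000000, -0.650000) = 3.050000
  k2 = f(0.245000, 0.097250) = 2.231080
  k3 = f(0.245000, -0.103386) = 2.431715
  k4 = f(0.490000, 0.541540) = 1.576058
  y ← -0.650000 + (0.49/6)·(k1 + 2k2 + 2k3 + k4) = 0.489385
y(0.49) ≈ 0.4894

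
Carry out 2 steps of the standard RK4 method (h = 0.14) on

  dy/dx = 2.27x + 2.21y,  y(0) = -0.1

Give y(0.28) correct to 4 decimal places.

RK4: k1 = f(x_n, y_n); k2 = f(x_n + h/2, y_n + (h/2)·k1); k3 = f(x_n + h/2, y_n + (h/2)·k2); k4 = f(x_n + h, y_n + h·k3); y_{n+1} = y_n + (h/6)·(k1 + 2k2 + 2k3 + k4).
x=0.000000, y=-0.100000:
  k1 = f(0.000000, -0.100000) = -0.221000
  k2 = f(0.070000, -0.115470) = -0.096289
  k3 = f(0.070000, -0.106740) = -0.076996
  k4 = f(0.140000, -0.110779) = 0.072977
  y ← -0.100000 + (0.14/6)·(k1 + 2k2 + 2k3 + k4) = -0.111540
x=0.140000, y=-0.111540:
  k1 = f(0.140000, -0.111540) = 0.071296
  k2 = f(0.210000, -0.106550) = 0.241225
  k3 = f(0.210000, -0.094655) = 0.267513
  k4 = f(0.280000, -0.074089) = 0.471864
  y ← -0.111540 + (0.14/6)·(k1 + 2k2 + 2k3 + k4) = -0.075126
y(0.28) ≈ -0.0751

-0.0751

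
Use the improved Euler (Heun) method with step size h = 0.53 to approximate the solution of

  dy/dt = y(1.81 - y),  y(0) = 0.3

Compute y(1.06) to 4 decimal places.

Heun: k1 = f(t_n, y_n); k2 = f(t_n + h, y_n + h·k1); y_{n+1} = y_n + (h/2)·(k1 + k2).
t=0.000000, y=0.300000:
  k1 = f(0.000000, 0.300000) = 0.453000
  k2 = f(0.530000, 0.540090) = 0.685866
  y ← 0.300000 + (0.53/2)·(0.453000 + 0.685866) = 0.601799
t=0.530000, y=0.601799:
  k1 = f(0.530000, 0.601799) = 0.727094
  k2 = f(1.060000, 0.987159) = 0.812275
  y ← 0.601799 + (0.53/2)·(0.727094 + 0.812275) = 1.009732
y(1.06) ≈ 1.0097

1.0097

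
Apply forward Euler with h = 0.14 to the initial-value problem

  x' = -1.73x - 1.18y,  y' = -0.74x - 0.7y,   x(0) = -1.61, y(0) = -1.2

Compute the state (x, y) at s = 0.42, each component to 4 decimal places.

Euler on (x,y): x_{n+1} = x_n + h·x', y_{n+1} = y_n + h·y'.
0.000000: (-1.610000, -1.200000); f=(4.201300, 2.031400) → (-1.021818, -0.915604)
0.140000: (-1.021818, -0.915604); f=(2.848158, 1.397068) → (-0.623076, -0.720014)
0.280000: (-0.623076, -0.720014); f=(1.927538, 0.965086) → (-0.353221, -0.584902)
(x(0.42), y(0.42)) ≈ (-0.3532, -0.5849)

-0.3532, -0.5849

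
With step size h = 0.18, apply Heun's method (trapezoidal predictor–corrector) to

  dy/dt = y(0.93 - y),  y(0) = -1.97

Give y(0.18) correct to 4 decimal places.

-3.5442

Heun: k1 = f(t_n, y_n); k2 = f(t_n + h, y_n + h·k1); y_{n+1} = y_n + (h/2)·(k1 + k2).
t=0.000000, y=-1.970000:
  k1 = f(0.000000, -1.970000) = -5.713000
  k2 = f(0.180000, -2.998340) = -11.778499
  y ← -1.970000 + (0.18/2)·(-5.713000 + (-11.778499)) = -3.544235
y(0.18) ≈ -3.5442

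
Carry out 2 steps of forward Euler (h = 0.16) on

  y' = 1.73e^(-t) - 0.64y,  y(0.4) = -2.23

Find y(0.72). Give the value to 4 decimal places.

-1.4720

Euler: y_{n+1} = y_n + h·f(t_n, y_n).
t=0.400000, y=-2.230000: f=2.586854 → y ← -2.230000 + 0.16·2.586854 = -1.816103
t=0.560000, y=-1.816103: f=2.150498 → y ← -1.816103 + 0.16·2.150498 = -1.472024
y(0.72) ≈ -1.4720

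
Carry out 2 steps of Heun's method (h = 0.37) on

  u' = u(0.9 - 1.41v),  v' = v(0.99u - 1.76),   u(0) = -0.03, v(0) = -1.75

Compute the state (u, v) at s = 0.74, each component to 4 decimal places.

Heun on (u,v): k1 = f(s_n, state_n); k2 = f(s_n + h, state_n + h·k1); state_{n+1} = state_n + (h/2)·(k1 + k2).
0.000000: (-0.030000, -1.750000)
  k1 = (-0.101025, 3.131975)
  predictor → (-0.067379, -0.591169)
  k2 = (-0.116805, 1.079892)
  → (-0.070299, -0.970805)
0.370000: (-0.070299, -0.970805)
  k1 = (-0.159496, 1.776180)
  predictor → (-0.129312, -0.313618)
  k2 = (-0.173563, 0.592117)
  → (-0.131914, -0.532670)
(u(0.74), v(0.74)) ≈ (-0.1319, -0.5327)

-0.1319, -0.5327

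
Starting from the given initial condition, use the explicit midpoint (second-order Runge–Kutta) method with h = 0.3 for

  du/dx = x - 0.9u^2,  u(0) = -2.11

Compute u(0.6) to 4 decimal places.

Midpoint: k1 = f(x_n, u_n); k2 = f(x_n + h/2, u_n + (h/2)·k1); u_{n+1} = u_n + h·k2.
x=0.000000, u=-2.110000:
  k1 = f(0.000000, -2.110000) = -4.006890
  k2 = f(0.150000, -2.711033) = -6.464732
  u ← -2.110000 + 0.3·(-6.464732) = -4.049420
x=0.300000, u=-4.049420:
  k1 = f(0.300000, -4.049420) = -14.458020
  k2 = f(0.450000, -6.218123) = -34.348545
  u ← -4.049420 + 0.3·(-34.348545) = -14.353983
u(0.6) ≈ -14.3540

-14.3540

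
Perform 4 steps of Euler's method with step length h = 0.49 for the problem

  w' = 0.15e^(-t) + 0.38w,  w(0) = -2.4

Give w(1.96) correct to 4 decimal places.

-4.5160

Euler: w_{n+1} = w_n + h·f(t_n, w_n).
t=0.000000, w=-2.400000: f=-0.762000 → w ← -2.400000 + 0.49·(-0.762000) = -2.773380
t=0.490000, w=-2.773380: f=-0.961990 → w ← -2.773380 + 0.49·(-0.961990) = -3.244755
t=0.980000, w=-3.244755: f=-1.176710 → w ← -3.244755 + 0.49·(-1.176710) = -3.821343
t=1.470000, w=-3.821343: f=-1.417622 → w ← -3.821343 + 0.49·(-1.417622) = -4.515978
w(1.96) ≈ -4.5160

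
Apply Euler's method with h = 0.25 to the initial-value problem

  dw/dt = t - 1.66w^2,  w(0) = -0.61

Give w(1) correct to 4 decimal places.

-1.5893

Euler: w_{n+1} = w_n + h·f(t_n, w_n).
t=0.000000, w=-0.610000: f=-0.617686 → w ← -0.610000 + 0.25·(-0.617686) = -0.764421
t=0.250000, w=-0.764421: f=-0.720005 → w ← -0.764421 + 0.25·(-0.720005) = -0.944423
t=0.500000, w=-0.944423: f=-0.980611 → w ← -0.944423 + 0.25·(-0.980611) = -1.189575
t=0.750000, w=-1.189575: f=-1.599049 → w ← -1.189575 + 0.25·(-1.599049) = -1.589338
w(1) ≈ -1.5893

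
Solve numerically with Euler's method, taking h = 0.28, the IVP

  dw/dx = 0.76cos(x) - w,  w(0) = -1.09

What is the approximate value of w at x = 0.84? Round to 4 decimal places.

Euler: w_{n+1} = w_n + h·f(x_n, w_n).
x=0.000000, w=-1.090000: f=1.850000 → w ← -1.090000 + 0.28·1.850000 = -0.572000
x=0.280000, w=-0.572000: f=1.302402 → w ← -0.572000 + 0.28·1.302402 = -0.207327
x=0.560000, w=-0.207327: f=0.851241 → w ← -0.207327 + 0.28·0.851241 = 0.031020
w(0.84) ≈ 0.0310

0.0310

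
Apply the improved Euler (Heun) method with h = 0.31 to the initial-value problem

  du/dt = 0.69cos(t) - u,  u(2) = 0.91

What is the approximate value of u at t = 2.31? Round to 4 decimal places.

Heun: k1 = f(t_n, u_n); k2 = f(t_n + h, u_n + h·k1); u_{n+1} = u_n + (h/2)·(k1 + k2).
t=2.000000, u=0.910000:
  k1 = f(2.000000, 0.910000) = -1.197141
  k2 = f(2.310000, 0.538886) = -1.003739
  u ← 0.910000 + (0.31/2)·(-1.197141 + (-1.003739)) = 0.568864
u(2.31) ≈ 0.5689

0.5689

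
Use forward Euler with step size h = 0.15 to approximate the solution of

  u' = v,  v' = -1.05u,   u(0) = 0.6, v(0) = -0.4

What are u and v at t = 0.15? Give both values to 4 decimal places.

0.5400, -0.4945

Euler on (u,v): u_{n+1} = u_n + h·u', v_{n+1} = v_n + h·v'.
0.000000: (0.600000, -0.400000); f=(-0.400000, -0.630000) → (0.540000, -0.494500)
(u(0.15), v(0.15)) ≈ (0.5400, -0.4945)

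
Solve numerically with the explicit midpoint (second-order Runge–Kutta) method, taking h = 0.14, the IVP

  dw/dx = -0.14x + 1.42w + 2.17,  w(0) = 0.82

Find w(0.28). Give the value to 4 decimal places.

1.9525

Midpoint: k1 = f(x_n, w_n); k2 = f(x_n + h/2, w_n + (h/2)·k1); w_{n+1} = w_n + h·k2.
x=0.000000, w=0.820000:
  k1 = f(0.000000, 0.820000) = 3.334400
  k2 = f(0.070000, 1.053408) = 3.656039
  w ← 0.820000 + 0.14·3.656039 = 1.331846
x=0.140000, w=1.331846:
  k1 = f(0.140000, 1.331846) = 4.041621
  k2 = f(0.210000, 1.614759) = 4.433558
  w ← 1.331846 + 0.14·4.433558 = 1.952544
w(0.28) ≈ 1.9525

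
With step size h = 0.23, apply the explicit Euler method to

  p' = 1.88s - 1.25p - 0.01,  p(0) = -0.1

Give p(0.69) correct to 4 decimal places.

0.2285

Euler: p_{n+1} = p_n + h·f(s_n, p_n).
s=0.000000, p=-0.100000: f=0.115000 → p ← -0.100000 + 0.23·0.115000 = -0.073550
s=0.230000, p=-0.073550: f=0.514338 → p ← -0.073550 + 0.23·0.514338 = 0.044748
s=0.460000, p=0.044748: f=0.798865 → p ← 0.044748 + 0.23·0.798865 = 0.228487
p(0.69) ≈ 0.2285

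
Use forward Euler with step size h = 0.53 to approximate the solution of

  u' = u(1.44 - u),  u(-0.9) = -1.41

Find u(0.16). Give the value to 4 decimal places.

-12.8824

Euler: u_{n+1} = u_n + h·f(t_n, u_n).
t=-0.900000, u=-1.410000: f=-4.018500 → u ← -1.410000 + 0.53·(-4.018500) = -3.539805
t=-0.370000, u=-3.539805: f=-17.627539 → u ← -3.539805 + 0.53·(-17.627539) = -12.882400
u(0.16) ≈ -12.8824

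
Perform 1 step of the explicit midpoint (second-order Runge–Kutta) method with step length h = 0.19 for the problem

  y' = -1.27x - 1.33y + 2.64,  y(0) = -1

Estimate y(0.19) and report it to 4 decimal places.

Midpoint: k1 = f(x_n, y_n); k2 = f(x_n + h/2, y_n + (h/2)·k1); y_{n+1} = y_n + h·k2.
x=0.000000, y=-1.000000:
  k1 = f(0.000000, -1.000000) = 3.970000
  k2 = f(0.095000, -0.622850) = 3.347741
  y ← -1.000000 + 0.19·3.347741 = -0.363929
y(0.19) ≈ -0.3639

-0.3639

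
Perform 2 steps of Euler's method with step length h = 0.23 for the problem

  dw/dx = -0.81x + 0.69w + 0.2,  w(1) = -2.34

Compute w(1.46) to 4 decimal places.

Euler: w_{n+1} = w_n + h·f(x_n, w_n).
x=1.000000, w=-2.340000: f=-2.224600 → w ← -2.340000 + 0.23·(-2.224600) = -2.851658
x=1.230000, w=-2.851658: f=-2.763944 → w ← -2.851658 + 0.23·(-2.763944) = -3.487365
w(1.46) ≈ -3.4874

-3.4874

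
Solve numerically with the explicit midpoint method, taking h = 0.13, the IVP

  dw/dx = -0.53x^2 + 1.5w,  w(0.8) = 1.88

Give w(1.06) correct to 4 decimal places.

2.6290

Midpoint: k1 = f(x_n, w_n); k2 = f(x_n + h/2, w_n + (h/2)·k1); w_{n+1} = w_n + h·k2.
x=0.800000, w=1.880000:
  k1 = f(0.800000, 1.880000) = 2.480800
  k2 = f(0.865000, 2.041252) = 2.665319
  w ← 1.880000 + 0.13·2.665319 = 2.226491
x=0.930000, w=2.226491:
  k1 = f(0.930000, 2.226491) = 2.881340
  k2 = f(0.995000, 2.413779) = 3.095955
  w ← 2.226491 + 0.13·3.095955 = 2.628966
w(1.06) ≈ 2.6290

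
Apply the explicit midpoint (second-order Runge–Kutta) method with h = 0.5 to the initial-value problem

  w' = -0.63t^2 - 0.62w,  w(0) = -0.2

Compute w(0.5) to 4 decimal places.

Midpoint: k1 = f(t_n, w_n); k2 = f(t_n + h/2, w_n + (h/2)·k1); w_{n+1} = w_n + h·k2.
t=0.000000, w=-0.200000:
  k1 = f(0.000000, -0.200000) = 0.124000
  k2 = f(0.250000, -0.169000) = 0.065405
  w ← -0.200000 + 0.5·0.065405 = -0.167297
w(0.5) ≈ -0.1673

-0.1673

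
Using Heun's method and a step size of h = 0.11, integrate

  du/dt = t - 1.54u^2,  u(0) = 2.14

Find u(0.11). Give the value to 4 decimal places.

1.6005

Heun: k1 = f(t_n, u_n); k2 = f(t_n + h, u_n + h·k1); u_{n+1} = u_n + (h/2)·(k1 + k2).
t=0.000000, u=2.140000:
  k1 = f(0.000000, 2.140000) = -7.052584
  k2 = f(0.110000, 1.364216) = -2.756070
  u ← 2.140000 + (0.11/2)·(-7.052584 + (-2.756070)) = 1.600524
u(0.11) ≈ 1.6005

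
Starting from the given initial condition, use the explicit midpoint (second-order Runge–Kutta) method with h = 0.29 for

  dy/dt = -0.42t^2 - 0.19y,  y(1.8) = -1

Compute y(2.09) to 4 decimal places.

-1.3963

Midpoint: k1 = f(t_n, y_n); k2 = f(t_n + h/2, y_n + (h/2)·k1); y_{n+1} = y_n + h·k2.
t=1.800000, y=-1.000000:
  k1 = f(1.800000, -1.000000) = -1.170800
  k2 = f(1.945000, -1.169766) = -1.366615
  y ← -1.000000 + 0.29·(-1.366615) = -1.396318
y(2.09) ≈ -1.3963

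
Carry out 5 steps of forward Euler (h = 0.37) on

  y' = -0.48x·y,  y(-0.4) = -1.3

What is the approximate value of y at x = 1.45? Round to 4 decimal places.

Euler: y_{n+1} = y_n + h·f(x_n, y_n).
x=-0.400000, y=-1.300000: f=-0.249600 → y ← -1.300000 + 0.37·(-0.249600) = -1.392352
x=-0.030000, y=-1.392352: f=-0.020050 → y ← -1.392352 + 0.37·(-0.020050) = -1.399770
x=0.340000, y=-1.399770: f=0.228443 → y ← -1.399770 + 0.37·0.228443 = -1.315247
x=0.710000, y=-1.315247: f=0.448236 → y ← -1.315247 + 0.37·0.448236 = -1.149399
x=1.080000, y=-1.149399: f=0.595849 → y ← -1.149399 + 0.37·0.595849 = -0.928935
y(1.45) ≈ -0.9289

-0.9289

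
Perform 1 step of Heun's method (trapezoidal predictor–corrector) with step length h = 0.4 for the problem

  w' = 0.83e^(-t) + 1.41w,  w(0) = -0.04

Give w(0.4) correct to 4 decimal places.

Heun: k1 = f(t_n, w_n); k2 = f(t_n + h, w_n + h·k1); w_{n+1} = w_n + (h/2)·(k1 + k2).
t=0.000000, w=-0.040000:
  k1 = f(0.000000, -0.040000) = 0.773600
  k2 = f(0.400000, 0.269440) = 0.936276
  w ← -0.040000 + (0.4/2)·(0.773600 + 0.936276) = 0.301975
w(0.4) ≈ 0.3020

0.3020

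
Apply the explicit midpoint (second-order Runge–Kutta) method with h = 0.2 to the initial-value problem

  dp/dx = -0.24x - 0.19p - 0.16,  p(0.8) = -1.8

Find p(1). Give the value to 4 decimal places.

Midpoint: k1 = f(x_n, p_n); k2 = f(x_n + h/2, p_n + (h/2)·k1); p_{n+1} = p_n + h·k2.
x=0.800000, p=-1.800000:
  k1 = f(0.800000, -1.800000) = -0.010000
  k2 = f(0.900000, -1.801000) = -0.033810
  p ← -1.800000 + 0.2·(-0.033810) = -1.806762
p(1) ≈ -1.8068

-1.8068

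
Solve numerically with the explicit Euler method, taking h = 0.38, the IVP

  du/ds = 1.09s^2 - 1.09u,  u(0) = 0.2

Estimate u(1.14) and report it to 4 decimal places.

0.3145

Euler: u_{n+1} = u_n + h·f(s_n, u_n).
s=0.000000, u=0.200000: f=-0.218000 → u ← 0.200000 + 0.38·(-0.218000) = 0.117160
s=0.380000, u=0.117160: f=0.029692 → u ← 0.117160 + 0.38·0.029692 = 0.128443
s=0.760000, u=0.128443: f=0.489581 → u ← 0.128443 + 0.38·0.489581 = 0.314484
u(1.14) ≈ 0.3145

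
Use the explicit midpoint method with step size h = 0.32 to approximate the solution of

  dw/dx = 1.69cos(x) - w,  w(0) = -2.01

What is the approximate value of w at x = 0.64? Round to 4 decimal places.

-0.3500

Midpoint: k1 = f(x_n, w_n); k2 = f(x_n + h/2, w_n + (h/2)·k1); w_{n+1} = w_n + h·k2.
x=0.000000, w=-2.010000:
  k1 = f(0.000000, -2.010000) = 3.700000
  k2 = f(0.160000, -1.418000) = 3.086414
  w ← -2.010000 + 0.32·3.086414 = -1.022347
x=0.320000, w=-1.022347:
  k1 = f(0.320000, -1.022347) = 2.626555
  k2 = f(0.480000, -0.602099) = 2.101120
  w ← -1.022347 + 0.32·2.101120 = -0.349989
w(0.64) ≈ -0.3500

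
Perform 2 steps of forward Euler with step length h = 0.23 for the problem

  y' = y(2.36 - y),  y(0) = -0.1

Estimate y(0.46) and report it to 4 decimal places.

-0.2472

Euler: y_{n+1} = y_n + h·f(x_n, y_n).
x=0.000000, y=-0.100000: f=-0.246000 → y ← -0.100000 + 0.23·(-0.246000) = -0.156580
x=0.230000, y=-0.156580: f=-0.394046 → y ← -0.156580 + 0.23·(-0.394046) = -0.247211
y(0.46) ≈ -0.2472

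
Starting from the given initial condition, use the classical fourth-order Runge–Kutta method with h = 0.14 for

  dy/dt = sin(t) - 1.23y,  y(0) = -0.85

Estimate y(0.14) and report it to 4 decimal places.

RK4: k1 = f(t_n, y_n); k2 = f(t_n + h/2, y_n + (h/2)·k1); k3 = f(t_n + h/2, y_n + (h/2)·k2); k4 = f(t_n + h, y_n + h·k3); y_{n+1} = y_n + (h/6)·(k1 + 2k2 + 2k3 + k4).
t=0.000000, y=-0.850000:
  k1 = f(0.000000, -0.850000) = 1.045500
  k2 = f(0.070000, -0.776815) = 1.025425
  k3 = f(0.070000, -0.778220) = 1.027154
  k4 = f(0.140000, -0.706198) = 1.008167
  y ← -0.850000 + (0.14/6)·(k1 + 2k2 + 2k3 + k4) = -0.706294
y(0.14) ≈ -0.7063

-0.7063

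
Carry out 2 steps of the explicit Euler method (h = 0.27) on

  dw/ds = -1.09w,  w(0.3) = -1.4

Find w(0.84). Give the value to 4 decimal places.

Euler: w_{n+1} = w_n + h·f(s_n, w_n).
s=0.300000, w=-1.400000: f=1.526000 → w ← -1.400000 + 0.27·1.526000 = -0.987980
s=0.570000, w=-0.987980: f=1.076898 → w ← -0.987980 + 0.27·1.076898 = -0.697217
w(0.84) ≈ -0.6972

-0.6972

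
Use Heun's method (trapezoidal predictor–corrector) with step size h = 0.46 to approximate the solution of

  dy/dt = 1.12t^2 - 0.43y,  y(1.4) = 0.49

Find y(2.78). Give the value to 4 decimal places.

Heun: k1 = f(t_n, y_n); k2 = f(t_n + h, y_n + h·k1); y_{n+1} = y_n + (h/2)·(k1 + k2).
t=1.400000, y=0.490000:
  k1 = f(1.400000, 0.490000) = 1.984500
  k2 = f(1.860000, 1.402870) = 3.271518
  y ← 0.490000 + (0.46/2)·(1.984500 + 3.271518) = 1.698884
t=1.860000, y=1.698884:
  k1 = f(1.860000, 1.698884) = 3.144232
  k2 = f(2.320000, 3.145231) = 4.675839
  y ← 1.698884 + (0.46/2)·(3.144232 + 4.675839) = 3.497500
t=2.320000, y=3.497500:
  k1 = f(2.320000, 3.497500) = 4.524363
  k2 = f(2.780000, 5.578707) = 6.256964
  y ← 3.497500 + (0.46/2)·(4.524363 + 6.256964) = 5.977206
y(2.78) ≈ 5.9772

5.9772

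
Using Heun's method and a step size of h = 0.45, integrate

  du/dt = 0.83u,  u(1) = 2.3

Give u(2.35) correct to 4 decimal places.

6.9144

Heun: k1 = f(t_n, u_n); k2 = f(t_n + h, u_n + h·k1); u_{n+1} = u_n + (h/2)·(k1 + k2).
t=1.000000, u=2.300000:
  k1 = f(1.000000, 2.300000) = 1.909000
  k2 = f(1.450000, 3.159050) = 2.622011
  u ← 2.300000 + (0.45/2)·(1.909000 + 2.622011) = 3.319478
t=1.450000, u=3.319478:
  k1 = f(1.450000, 3.319478) = 2.755166
  k2 = f(1.900000, 4.559302) = 3.784221
  u ← 3.319478 + (0.45/2)·(2.755166 + 3.784221) = 4.790840
t=1.900000, u=4.790840:
  k1 = f(1.900000, 4.790840) = 3.976397
  k2 = f(2.350000, 6.580218) = 5.461581
  u ← 4.790840 + (0.45/2)·(3.976397 + 5.461581) = 6.914385
u(2.35) ≈ 6.9144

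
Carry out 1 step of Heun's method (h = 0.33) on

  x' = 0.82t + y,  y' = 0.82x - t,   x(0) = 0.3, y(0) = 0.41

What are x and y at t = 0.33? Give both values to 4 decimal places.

Heun on (x,y): k1 = f(t_n, state_n); k2 = f(t_n + h, state_n + h·k1); state_{n+1} = state_n + (h/2)·(k1 + k2).
0.000000: (0.300000, 0.410000)
  k1 = (0.410000, 0.246000)
  predictor → (0.435300, 0.491180)
  k2 = (0.761780, 0.026946)
  → (0.493344, 0.455036)
(x(0.33), y(0.33)) ≈ (0.4933, 0.4550)

0.4933, 0.4550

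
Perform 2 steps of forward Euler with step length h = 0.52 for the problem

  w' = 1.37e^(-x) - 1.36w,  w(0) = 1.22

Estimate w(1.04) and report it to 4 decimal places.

Euler: w_{n+1} = w_n + h·f(x_n, w_n).
x=0.000000, w=1.220000: f=-0.289200 → w ← 1.220000 + 0.52·(-0.289200) = 1.069616
x=0.520000, w=1.069616: f=-0.640185 → w ← 1.069616 + 0.52·(-0.640185) = 0.736720
w(1.04) ≈ 0.7367

0.7367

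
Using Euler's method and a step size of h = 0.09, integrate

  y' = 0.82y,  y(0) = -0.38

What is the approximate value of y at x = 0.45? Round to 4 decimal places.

-0.5425

Euler: y_{n+1} = y_n + h·f(x_n, y_n).
x=0.000000, y=-0.380000: f=-0.311600 → y ← -0.380000 + 0.09·(-0.311600) = -0.408044
x=0.090000, y=-0.408044: f=-0.334596 → y ← -0.408044 + 0.09·(-0.334596) = -0.438158
x=0.180000, y=-0.438158: f=-0.359289 → y ← -0.438158 + 0.09·(-0.359289) = -0.470494
x=0.270000, y=-0.470494: f=-0.385805 → y ← -0.470494 + 0.09·(-0.385805) = -0.505216
x=0.360000, y=-0.505216: f=-0.414277 → y ← -0.505216 + 0.09·(-0.414277) = -0.542501
y(0.45) ≈ -0.5425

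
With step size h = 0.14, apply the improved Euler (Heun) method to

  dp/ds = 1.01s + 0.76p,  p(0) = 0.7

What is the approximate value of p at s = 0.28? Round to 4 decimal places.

0.9074

Heun: k1 = f(s_n, p_n); k2 = f(s_n + h, p_n + h·k1); p_{n+1} = p_n + (h/2)·(k1 + k2).
s=0.000000, p=0.700000:
  k1 = f(0.000000, 0.700000) = 0.532000
  k2 = f(0.140000, 0.774480) = 0.730005
  p ← 0.700000 + (0.14/2)·(0.532000 + 0.730005) = 0.788340
s=0.140000, p=0.788340:
  k1 = f(0.140000, 0.788340) = 0.740539
  k2 = f(0.280000, 0.892016) = 0.960732
  p ← 0.788340 + (0.14/2)·(0.740539 + 0.960732) = 0.907429
p(0.28) ≈ 0.9074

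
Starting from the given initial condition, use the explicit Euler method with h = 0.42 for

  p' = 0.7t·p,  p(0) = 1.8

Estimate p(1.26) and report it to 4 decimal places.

Euler: p_{n+1} = p_n + h·f(t_n, p_n).
t=0.000000, p=1.800000: f=0.000000 → p ← 1.800000 + 0.42·0.000000 = 1.800000
t=0.420000, p=1.800000: f=0.529200 → p ← 1.800000 + 0.42·0.529200 = 2.022264
t=0.840000, p=2.022264: f=1.189091 → p ← 2.022264 + 0.42·1.189091 = 2.521682
p(1.26) ≈ 2.5217

2.5217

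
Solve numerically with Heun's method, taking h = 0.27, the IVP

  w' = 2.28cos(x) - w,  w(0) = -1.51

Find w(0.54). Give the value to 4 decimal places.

-0.0069

Heun: k1 = f(x_n, w_n); k2 = f(x_n + h, w_n + h·k1); w_{n+1} = w_n + (h/2)·(k1 + k2).
x=0.000000, w=-1.510000:
  k1 = f(0.000000, -1.510000) = 3.790000
  k2 = f(0.270000, -0.486700) = 2.684098
  w ← -1.510000 + (0.27/2)·(3.790000 + 2.684098) = -0.635997
x=0.270000, w=-0.635997:
  k1 = f(0.270000, -0.635997) = 2.833394
  k2 = f(0.540000, 0.129020) = 1.826556
  w ← -0.635997 + (0.27/2)·(2.833394 + 1.826556) = -0.006903
w(0.54) ≈ -0.0069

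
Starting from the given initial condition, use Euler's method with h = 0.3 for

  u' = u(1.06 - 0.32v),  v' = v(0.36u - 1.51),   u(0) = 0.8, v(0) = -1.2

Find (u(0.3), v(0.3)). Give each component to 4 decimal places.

1.1466, -0.7601

Euler on (u,v): u_{n+1} = u_n + h·u', v_{n+1} = v_n + h·v'.
0.000000: (0.800000, -1.200000); f=(1.155200, 1.466400) → (1.146560, -0.760080)
(u(0.3), v(0.3)) ≈ (1.1466, -0.7601)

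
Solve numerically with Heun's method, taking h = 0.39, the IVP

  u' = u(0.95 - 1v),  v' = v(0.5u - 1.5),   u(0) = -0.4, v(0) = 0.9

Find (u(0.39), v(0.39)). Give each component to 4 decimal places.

Heun on (u,v): k1 = f(s_n, state_n); k2 = f(s_n + h, state_n + h·k1); state_{n+1} = state_n + (h/2)·(k1 + k2).
0.000000: (-0.400000, 0.900000)
  k1 = (-0.020000, -1.530000)
  predictor → (-0.407800, 0.303300)
  k2 = (-0.263724, -0.516793)
  → (-0.455326, 0.500875)
(u(0.39), v(0.39)) ≈ (-0.4553, 0.5009)

-0.4553, 0.5009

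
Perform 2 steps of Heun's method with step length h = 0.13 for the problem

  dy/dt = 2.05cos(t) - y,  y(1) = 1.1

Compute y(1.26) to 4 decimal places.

Heun: k1 = f(t_n, y_n); k2 = f(t_n + h, y_n + h·k1); y_{n+1} = y_n + (h/2)·(k1 + k2).
t=1.000000, y=1.100000:
  k1 = f(1.000000, 1.100000) = 0.007620
  k2 = f(1.130000, 1.100991) = -0.226338
  y ← 1.100000 + (0.13/2)·(0.007620 + (-0.226338)) = 1.085783
t=1.130000, y=1.085783:
  k1 = f(1.130000, 1.085783) = -0.211131
  k2 = f(1.260000, 1.058336) = -0.431412
  y ← 1.085783 + (0.13/2)·(-0.211131 + (-0.431412)) = 1.044018
y(1.26) ≈ 1.0440

1.0440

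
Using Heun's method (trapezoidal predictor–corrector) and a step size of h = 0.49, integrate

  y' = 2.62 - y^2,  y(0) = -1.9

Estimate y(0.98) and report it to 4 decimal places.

Heun: k1 = f(x_n, y_n); k2 = f(x_n + h, y_n + h·k1); y_{n+1} = y_n + (h/2)·(k1 + k2).
x=0.000000, y=-1.900000:
  k1 = f(0.000000, -1.900000) = -0.990000
  k2 = f(0.490000, -2.385100) = -3.068702
  y ← -1.900000 + (0.49/2)·(-0.990000 + (-3.068702)) = -2.894382
x=0.490000, y=-2.894382:
  k1 = f(0.490000, -2.894382) = -5.757447
  k2 = f(0.980000, -5.715531) = -30.047296
  y ← -2.894382 + (0.49/2)·(-5.757447 + (-30.047296)) = -11.666544
y(0.98) ≈ -11.6665

-11.6665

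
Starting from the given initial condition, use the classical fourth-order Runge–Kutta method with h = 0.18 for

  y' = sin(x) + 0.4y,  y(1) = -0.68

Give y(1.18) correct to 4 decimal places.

-0.5656

RK4: k1 = f(x_n, y_n); k2 = f(x_n + h/2, y_n + (h/2)·k1); k3 = f(x_n + h/2, y_n + (h/2)·k2); k4 = f(x_n + h, y_n + h·k3); y_{n+1} = y_n + (h/6)·(k1 + 2k2 + 2k3 + k4).
x=1.000000, y=-0.680000:
  k1 = f(1.000000, -0.680000) = 0.569471
  k2 = f(1.090000, -0.628748) = 0.635128
  k3 = f(1.090000, -0.622838) = 0.637492
  k4 = f(1.180000, -0.565252) = 0.698505
  y ← -0.680000 + (0.18/6)·(k1 + 2k2 + 2k3 + k4) = -0.565604
y(1.18) ≈ -0.5656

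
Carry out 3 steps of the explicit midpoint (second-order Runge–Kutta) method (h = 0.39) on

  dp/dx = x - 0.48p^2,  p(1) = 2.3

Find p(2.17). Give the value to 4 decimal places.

Midpoint: k1 = f(x_n, p_n); k2 = f(x_n + h/2, p_n + (h/2)·k1); p_{n+1} = p_n + h·k2.
x=1.000000, p=2.300000:
  k1 = f(1.000000, 2.300000) = -1.539200
  k2 = f(1.195000, 1.999856) = -0.724724
  p ← 2.300000 + 0.39·(-0.724724) = 2.017358
x=1.390000, p=2.017358:
  k1 = f(1.390000, 2.017358) = -0.563472
  k2 = f(1.585000, 1.907481) = -0.161472
  p ← 2.017358 + 0.39·(-0.161472) = 1.954384
x=1.780000, p=1.954384:
  k1 = f(1.780000, 1.954384) = -0.053416
  k2 = f(1.975000, 1.943968) = 0.161075
  p ← 1.954384 + 0.39·0.161075 = 2.017203
p(2.17) ≈ 2.0172

2.0172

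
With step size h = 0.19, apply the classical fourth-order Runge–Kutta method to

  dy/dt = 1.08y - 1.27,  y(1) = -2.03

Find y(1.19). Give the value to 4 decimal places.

RK4: k1 = f(t_n, y_n); k2 = f(t_n + h/2, y_n + (h/2)·k1); k3 = f(t_n + h/2, y_n + (h/2)·k2); k4 = f(t_n + h, y_n + h·k3); y_{n+1} = y_n + (h/6)·(k1 + 2k2 + 2k3 + k4).
t=1.000000, y=-2.030000:
  k1 = f(1.000000, -2.030000) = -3.462400
  k2 = f(1.095000, -2.358928) = -3.817642
  k3 = f(1.095000, -2.392676) = -3.854090
  k4 = f(1.190000, -2.762277) = -4.253259
  y ← -2.030000 + (0.19/6)·(k1 + 2k2 + 2k3 + k4) = -2.760206
y(1.19) ≈ -2.7602

-2.7602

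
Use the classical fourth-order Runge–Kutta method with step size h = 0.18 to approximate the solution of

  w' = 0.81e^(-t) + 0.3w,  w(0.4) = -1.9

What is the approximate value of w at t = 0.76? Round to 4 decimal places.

RK4: k1 = f(t_n, w_n); k2 = f(t_n + h/2, w_n + (h/2)·k1); k3 = f(t_n + h/2, w_n + (h/2)·k2); k4 = f(t_n + h, w_n + h·k3); w_{n+1} = w_n + (h/6)·(k1 + 2k2 + 2k3 + k4).
t=0.400000, w=-1.900000:
  k1 = f(0.400000, -1.900000) = -0.027041
  k2 = f(0.490000, -1.902434) = -0.074503
  k3 = f(0.490000, -1.906705) = -0.075784
  k4 = f(0.580000, -1.913641) = -0.120575
  w ← -1.900000 + (0.18/6)·(k1 + 2k2 + 2k3 + k4) = -1.913446
t=0.580000, w=-1.913446:
  k1 = f(0.580000, -1.913446) = -0.120516
  k2 = f(0.670000, -1.924292) = -0.162804
  k3 = f(0.670000, -1.928098) = -0.163945
  k4 = f(0.760000, -1.942956) = -0.204077
  w ← -1.913446 + (0.18/6)·(k1 + 2k2 + 2k3 + k4) = -1.942788
w(0.76) ≈ -1.9428

-1.9428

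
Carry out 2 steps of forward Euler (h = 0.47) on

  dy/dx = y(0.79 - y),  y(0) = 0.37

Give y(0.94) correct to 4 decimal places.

0.5153

Euler: y_{n+1} = y_n + h·f(x_n, y_n).
x=0.000000, y=0.370000: f=0.155400 → y ← 0.370000 + 0.47·0.155400 = 0.443038
x=0.470000, y=0.443038: f=0.153717 → y ← 0.443038 + 0.47·0.153717 = 0.515285
y(0.94) ≈ 0.5153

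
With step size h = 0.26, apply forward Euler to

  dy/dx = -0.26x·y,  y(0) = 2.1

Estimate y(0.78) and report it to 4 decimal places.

Euler: y_{n+1} = y_n + h·f(x_n, y_n).
x=0.000000, y=2.100000: f=0.000000 → y ← 2.100000 + 0.26·0.000000 = 2.100000
x=0.260000, y=2.100000: f=-0.141960 → y ← 2.100000 + 0.26·(-0.141960) = 2.063090
x=0.520000, y=2.063090: f=-0.278930 → y ← 2.063090 + 0.26·(-0.278930) = 1.990569
y(0.78) ≈ 1.9906

1.9906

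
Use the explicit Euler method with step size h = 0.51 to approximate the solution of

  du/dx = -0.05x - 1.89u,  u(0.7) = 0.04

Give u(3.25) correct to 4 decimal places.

Euler: u_{n+1} = u_n + h·f(x_n, u_n).
x=0.700000, u=0.040000: f=-0.110600 → u ← 0.040000 + 0.51·(-0.110600) = -0.016406
x=1.210000, u=-0.016406: f=-0.029493 → u ← -0.016406 + 0.51·(-0.029493) = -0.031447
x=1.720000, u=-0.031447: f=-0.026565 → u ← -0.031447 + 0.51·(-0.026565) = -0.044995
x=2.230000, u=-0.044995: f=-0.026459 → u ← -0.044995 + 0.51·(-0.026459) = -0.058489
x=2.740000, u=-0.058489: f=-0.026455 → u ← -0.058489 + 0.51·(-0.026455) = -0.071981
u(3.25) ≈ -0.0720

-0.0720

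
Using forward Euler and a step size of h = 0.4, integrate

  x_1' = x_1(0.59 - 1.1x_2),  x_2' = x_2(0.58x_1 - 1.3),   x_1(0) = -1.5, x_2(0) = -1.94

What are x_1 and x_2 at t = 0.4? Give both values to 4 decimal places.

Euler on (x_1,x_2): x_1_{n+1} = x_1_n + h·x_1', x_2_{n+1} = x_2_n + h·x_2'.
0.000000: (-1.500000, -1.940000); f=(-4.086000, 4.209800) → (-3.134400, -0.256080)
(x_1(0.4), x_2(0.4)) ≈ (-3.1344, -0.2561)

-3.1344, -0.2561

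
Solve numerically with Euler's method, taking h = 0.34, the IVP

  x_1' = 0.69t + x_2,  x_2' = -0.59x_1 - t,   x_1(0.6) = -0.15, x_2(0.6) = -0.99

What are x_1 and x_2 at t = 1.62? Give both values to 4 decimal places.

Euler on (x_1,x_2): x_1_{n+1} = x_1_n + h·x_1', x_2_{n+1} = x_2_n + h·x_2'.
0.600000: (-0.150000, -0.990000); f=(-0.576000, -0.511500) → (-0.345840, -1.163910)
0.940000: (-0.345840, -1.163910); f=(-0.515310, -0.735954) → (-0.521045, -1.414134)
1.280000: (-0.521045, -1.414134); f=(-0.530934, -0.972583) → (-0.701563, -1.744813)
(x_1(1.62), x_2(1.62)) ≈ (-0.7016, -1.7448)

-0.7016, -1.7448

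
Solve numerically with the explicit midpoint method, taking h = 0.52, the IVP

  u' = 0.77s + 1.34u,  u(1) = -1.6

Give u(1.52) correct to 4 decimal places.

Midpoint: k1 = f(s_n, u_n); k2 = f(s_n + h/2, u_n + (h/2)·k1); u_{n+1} = u_n + h·k2.
s=1.000000, u=-1.600000:
  k1 = f(1.000000, -1.600000) = -1.374000
  k2 = f(1.260000, -1.957240) = -1.652502
  u ← -1.600000 + 0.52·(-1.652502) = -2.459301
u(1.52) ≈ -2.4593

-2.4593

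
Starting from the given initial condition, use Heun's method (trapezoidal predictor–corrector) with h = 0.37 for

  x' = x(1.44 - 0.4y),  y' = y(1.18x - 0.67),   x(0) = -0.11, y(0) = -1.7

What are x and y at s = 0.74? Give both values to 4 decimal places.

Heun on (x,y): k1 = f(s_n, state_n); k2 = f(s_n + h, state_n + h·k1); state_{n+1} = state_n + (h/2)·(k1 + k2).
0.000000: (-0.110000, -1.700000)
  k1 = (-0.233200, 1.359660)
  predictor → (-0.196284, -1.196926)
  k2 = (-0.376624, 1.079166)
  → (-0.222817, -1.248817)
0.370000: (-0.222817, -1.248817)
  k1 = (-0.432160, 1.165052)
  predictor → (-0.382717, -0.817748)
  k2 = (-0.676298, 0.917191)
  → (-0.427882, -0.863602)
(x(0.74), y(0.74)) ≈ (-0.4279, -0.8636)

-0.4279, -0.8636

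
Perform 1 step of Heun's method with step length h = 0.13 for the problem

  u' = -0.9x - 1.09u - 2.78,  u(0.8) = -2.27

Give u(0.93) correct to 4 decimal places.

-2.4015

Heun: k1 = f(x_n, u_n); k2 = f(x_n + h, u_n + h·k1); u_{n+1} = u_n + (h/2)·(k1 + k2).
x=0.800000, u=-2.270000:
  k1 = f(0.800000, -2.270000) = -1.025700
  k2 = f(0.930000, -2.403341) = -0.997358
  u ← -2.270000 + (0.13/2)·(-1.025700 + (-0.997358)) = -2.401499
u(0.93) ≈ -2.4015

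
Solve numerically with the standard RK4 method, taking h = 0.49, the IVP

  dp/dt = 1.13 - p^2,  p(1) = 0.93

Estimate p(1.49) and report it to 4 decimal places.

1.0132

RK4: k1 = f(t_n, p_n); k2 = f(t_n + h/2, p_n + (h/2)·k1); k3 = f(t_n + h/2, p_n + (h/2)·k2); k4 = f(t_n + h, p_n + h·k3); p_{n+1} = p_n + (h/6)·(k1 + 2k2 + 2k3 + k4).
t=1.000000, p=0.930000:
  k1 = f(1.000000, 0.930000) = 0.265100
  k2 = f(1.245000, 0.994950) = 0.140075
  k3 = f(1.245000, 0.964318) = 0.200090
  k4 = f(1.490000, 1.028044) = 0.073125
  p ← 0.930000 + (0.49/6)·(k1 + 2k2 + 2k3 + k4) = 1.013182
p(1.49) ≈ 1.0132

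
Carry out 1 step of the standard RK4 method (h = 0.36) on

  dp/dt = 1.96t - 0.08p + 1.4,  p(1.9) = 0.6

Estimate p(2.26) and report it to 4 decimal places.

RK4: k1 = f(t_n, p_n); k2 = f(t_n + h/2, p_n + (h/2)·k1); k3 = f(t_n + h/2, p_n + (h/2)·k2); k4 = f(t_n + h, p_n + h·k3); p_{n+1} = p_n + (h/6)·(k1 + 2k2 + 2k3 + k4).
t=1.900000, p=0.600000:
  k1 = f(1.900000, 0.600000) = 5.076000
  k2 = f(2.080000, 1.513680) = 5.355706
  k3 = f(2.080000, 1.564027) = 5.351678
  k4 = f(2.260000, 2.526604) = 5.627472
  p ← 0.600000 + (0.36/6)·(k1 + 2k2 + 2k3 + k4) = 2.527094
p(2.26) ≈ 2.5271

2.5271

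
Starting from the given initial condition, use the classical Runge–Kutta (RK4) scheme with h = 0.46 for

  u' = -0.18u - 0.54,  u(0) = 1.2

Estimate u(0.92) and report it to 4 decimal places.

0.5590

RK4: k1 = f(x_n, u_n); k2 = f(x_n + h/2, u_n + (h/2)·k1); k3 = f(x_n + h/2, u_n + (h/2)·k2); k4 = f(x_n + h, u_n + h·k3); u_{n+1} = u_n + (h/6)·(k1 + 2k2 + 2k3 + k4).
x=0.000000, u=1.200000:
  k1 = f(0.000000, 1.200000) = -0.756000
  k2 = f(0.230000, 1.026120) = -0.724702
  k3 = f(0.230000, 1.033319) = -0.725997
  k4 = f(0.460000, 0.866041) = -0.695887
  u ← 1.200000 + (0.46/6)·(k1 + 2k2 + 2k3 + k4) = 0.866248
x=0.460000, u=0.866248:
  k1 = f(0.460000, 0.866248) = -0.695925
  k2 = f(0.690000, 0.706185) = -0.667113
  k3 = f(0.690000, 0.712812) = -0.668306
  k4 = f(0.920000, 0.558827) = -0.640589
  u ← 0.866248 + (0.46/6)·(k1 + 2k2 + 2k3 + k4) = 0.559018
u(0.92) ≈ 0.5590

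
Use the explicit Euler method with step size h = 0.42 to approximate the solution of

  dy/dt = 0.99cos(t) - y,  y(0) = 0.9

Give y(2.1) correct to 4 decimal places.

0.3020

Euler: y_{n+1} = y_n + h·f(t_n, y_n).
t=0.000000, y=0.900000: f=0.090000 → y ← 0.900000 + 0.42·0.090000 = 0.937800
t=0.420000, y=0.937800: f=-0.033842 → y ← 0.937800 + 0.42·(-0.033842) = 0.923586
t=0.840000, y=0.923586: f=-0.262798 → y ← 0.923586 + 0.42·(-0.262798) = 0.813211
t=1.260000, y=0.813211: f=-0.510452 → y ← 0.813211 + 0.42·(-0.510452) = 0.598821
t=1.680000, y=0.598821: f=-0.706718 → y ← 0.598821 + 0.42·(-0.706718) = 0.302000
y(2.1) ≈ 0.3020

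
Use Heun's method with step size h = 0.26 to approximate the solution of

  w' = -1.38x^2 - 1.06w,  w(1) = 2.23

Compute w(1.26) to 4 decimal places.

Heun: k1 = f(x_n, w_n); k2 = f(x_n + h, w_n + h·k1); w_{n+1} = w_n + (h/2)·(k1 + k2).
x=1.000000, w=2.230000:
  k1 = f(1.000000, 2.230000) = -3.743800
  k2 = f(1.260000, 1.256612) = -3.522897
  w ← 2.230000 + (0.26/2)·(-3.743800 + (-3.522897)) = 1.285329
w(1.26) ≈ 1.2853

1.2853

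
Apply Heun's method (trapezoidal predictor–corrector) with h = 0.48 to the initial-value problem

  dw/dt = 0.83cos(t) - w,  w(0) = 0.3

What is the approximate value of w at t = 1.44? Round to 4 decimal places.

0.4063

Heun: k1 = f(t_n, w_n); k2 = f(t_n + h, w_n + h·k1); w_{n+1} = w_n + (h/2)·(k1 + k2).
t=0.000000, w=0.300000:
  k1 = f(0.000000, 0.300000) = 0.530000
  k2 = f(0.480000, 0.554400) = 0.181806
  w ← 0.300000 + (0.48/2)·(0.530000 + 0.181806) = 0.470833
t=0.480000, w=0.470833:
  k1 = f(0.480000, 0.470833) = 0.265372
  k2 = f(0.960000, 0.598212) = -0.122191
  w ← 0.470833 + (0.48/2)·(0.265372 + (-0.122191)) = 0.505197
t=0.960000, w=0.505197:
  k1 = f(0.960000, 0.505197) = -0.029175
  k2 = f(1.440000, 0.491193) = -0.382941
  w ← 0.505197 + (0.48/2)·(-0.029175 + (-0.382941)) = 0.406289
w(1.44) ≈ 0.4063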